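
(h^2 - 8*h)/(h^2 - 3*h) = (h - 8)/(h - 3)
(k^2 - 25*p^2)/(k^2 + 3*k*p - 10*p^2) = (-k + 5*p)/(-k + 2*p)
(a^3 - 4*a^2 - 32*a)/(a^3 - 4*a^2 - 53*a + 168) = a*(a + 4)/(a^2 + 4*a - 21)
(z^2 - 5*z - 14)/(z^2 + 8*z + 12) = (z - 7)/(z + 6)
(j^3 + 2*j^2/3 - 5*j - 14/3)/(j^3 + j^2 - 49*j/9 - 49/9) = 3*(j + 2)/(3*j + 7)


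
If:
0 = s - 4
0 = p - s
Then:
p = 4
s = 4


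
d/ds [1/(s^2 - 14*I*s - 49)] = 2*(-s + 7*I)/(-s^2 + 14*I*s + 49)^2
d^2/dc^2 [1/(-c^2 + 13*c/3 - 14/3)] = 6*(9*c^2 - 39*c - (6*c - 13)^2 + 42)/(3*c^2 - 13*c + 14)^3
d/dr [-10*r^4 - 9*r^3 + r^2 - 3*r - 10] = -40*r^3 - 27*r^2 + 2*r - 3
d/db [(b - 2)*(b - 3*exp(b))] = b - (b - 2)*(3*exp(b) - 1) - 3*exp(b)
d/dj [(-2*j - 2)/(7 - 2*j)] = -18/(2*j - 7)^2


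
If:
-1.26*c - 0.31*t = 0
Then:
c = -0.246031746031746*t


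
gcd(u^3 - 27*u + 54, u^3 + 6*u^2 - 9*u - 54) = u^2 + 3*u - 18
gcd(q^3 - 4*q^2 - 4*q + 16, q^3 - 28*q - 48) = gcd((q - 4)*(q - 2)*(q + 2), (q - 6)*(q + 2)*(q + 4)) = q + 2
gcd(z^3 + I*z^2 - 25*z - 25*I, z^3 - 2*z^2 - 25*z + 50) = z^2 - 25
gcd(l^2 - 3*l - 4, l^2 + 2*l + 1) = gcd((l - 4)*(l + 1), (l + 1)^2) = l + 1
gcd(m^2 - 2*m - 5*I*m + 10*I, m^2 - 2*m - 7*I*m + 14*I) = m - 2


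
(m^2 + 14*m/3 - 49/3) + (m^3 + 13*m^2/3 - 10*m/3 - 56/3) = m^3 + 16*m^2/3 + 4*m/3 - 35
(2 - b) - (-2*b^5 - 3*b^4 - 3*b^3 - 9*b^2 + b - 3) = 2*b^5 + 3*b^4 + 3*b^3 + 9*b^2 - 2*b + 5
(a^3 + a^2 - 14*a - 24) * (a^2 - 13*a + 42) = a^5 - 12*a^4 + 15*a^3 + 200*a^2 - 276*a - 1008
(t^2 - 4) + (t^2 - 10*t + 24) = 2*t^2 - 10*t + 20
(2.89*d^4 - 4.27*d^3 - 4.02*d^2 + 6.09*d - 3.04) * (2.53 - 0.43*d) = -1.2427*d^5 + 9.1478*d^4 - 9.0745*d^3 - 12.7893*d^2 + 16.7149*d - 7.6912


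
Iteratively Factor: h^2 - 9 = (h - 3)*(h + 3)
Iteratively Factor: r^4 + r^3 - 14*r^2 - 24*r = (r)*(r^3 + r^2 - 14*r - 24) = r*(r - 4)*(r^2 + 5*r + 6) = r*(r - 4)*(r + 3)*(r + 2)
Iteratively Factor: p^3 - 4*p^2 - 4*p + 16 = (p - 2)*(p^2 - 2*p - 8) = (p - 2)*(p + 2)*(p - 4)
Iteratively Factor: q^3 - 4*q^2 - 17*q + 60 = (q + 4)*(q^2 - 8*q + 15) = (q - 3)*(q + 4)*(q - 5)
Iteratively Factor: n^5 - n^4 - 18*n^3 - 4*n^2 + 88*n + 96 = (n - 4)*(n^4 + 3*n^3 - 6*n^2 - 28*n - 24) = (n - 4)*(n + 2)*(n^3 + n^2 - 8*n - 12) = (n - 4)*(n + 2)^2*(n^2 - n - 6) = (n - 4)*(n + 2)^3*(n - 3)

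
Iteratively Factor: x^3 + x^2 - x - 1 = (x + 1)*(x^2 - 1) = (x + 1)^2*(x - 1)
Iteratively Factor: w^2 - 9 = (w + 3)*(w - 3)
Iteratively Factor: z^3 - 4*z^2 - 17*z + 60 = (z - 5)*(z^2 + z - 12) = (z - 5)*(z - 3)*(z + 4)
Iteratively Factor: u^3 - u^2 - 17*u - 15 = (u + 3)*(u^2 - 4*u - 5) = (u + 1)*(u + 3)*(u - 5)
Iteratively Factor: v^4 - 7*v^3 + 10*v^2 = (v)*(v^3 - 7*v^2 + 10*v) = v*(v - 5)*(v^2 - 2*v) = v*(v - 5)*(v - 2)*(v)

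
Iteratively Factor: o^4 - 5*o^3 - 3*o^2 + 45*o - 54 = (o - 3)*(o^3 - 2*o^2 - 9*o + 18) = (o - 3)^2*(o^2 + o - 6) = (o - 3)^2*(o - 2)*(o + 3)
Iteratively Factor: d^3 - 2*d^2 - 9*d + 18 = (d + 3)*(d^2 - 5*d + 6) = (d - 3)*(d + 3)*(d - 2)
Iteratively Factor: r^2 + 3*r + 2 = (r + 1)*(r + 2)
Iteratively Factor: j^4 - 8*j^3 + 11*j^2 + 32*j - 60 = (j - 5)*(j^3 - 3*j^2 - 4*j + 12) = (j - 5)*(j - 3)*(j^2 - 4) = (j - 5)*(j - 3)*(j - 2)*(j + 2)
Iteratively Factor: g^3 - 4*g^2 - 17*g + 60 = (g + 4)*(g^2 - 8*g + 15) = (g - 5)*(g + 4)*(g - 3)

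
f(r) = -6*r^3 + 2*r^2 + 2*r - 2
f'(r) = -18*r^2 + 4*r + 2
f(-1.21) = 9.14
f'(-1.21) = -29.19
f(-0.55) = -1.50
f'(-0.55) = -5.64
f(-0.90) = 2.19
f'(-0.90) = -16.18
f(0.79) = -2.13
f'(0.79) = -6.07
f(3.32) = -192.88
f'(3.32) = -183.12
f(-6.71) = 1887.30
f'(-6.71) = -835.27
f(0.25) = -1.47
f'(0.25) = 1.88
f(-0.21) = -2.28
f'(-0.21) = 0.37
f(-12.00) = 10630.00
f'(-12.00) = -2638.00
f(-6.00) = 1354.00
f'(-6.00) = -670.00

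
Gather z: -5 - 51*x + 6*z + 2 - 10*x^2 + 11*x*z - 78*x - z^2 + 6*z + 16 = -10*x^2 - 129*x - z^2 + z*(11*x + 12) + 13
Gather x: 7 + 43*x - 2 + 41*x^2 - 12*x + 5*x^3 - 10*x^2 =5*x^3 + 31*x^2 + 31*x + 5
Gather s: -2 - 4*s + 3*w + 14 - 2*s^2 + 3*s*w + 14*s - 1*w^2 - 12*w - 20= -2*s^2 + s*(3*w + 10) - w^2 - 9*w - 8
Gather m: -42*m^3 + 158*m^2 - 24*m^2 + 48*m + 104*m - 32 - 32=-42*m^3 + 134*m^2 + 152*m - 64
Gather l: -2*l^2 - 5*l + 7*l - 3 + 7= -2*l^2 + 2*l + 4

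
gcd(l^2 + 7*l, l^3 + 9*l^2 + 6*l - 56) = l + 7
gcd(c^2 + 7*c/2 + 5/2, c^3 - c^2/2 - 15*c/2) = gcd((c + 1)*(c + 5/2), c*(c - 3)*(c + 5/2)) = c + 5/2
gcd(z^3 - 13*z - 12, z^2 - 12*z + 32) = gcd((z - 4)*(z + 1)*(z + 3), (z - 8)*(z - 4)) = z - 4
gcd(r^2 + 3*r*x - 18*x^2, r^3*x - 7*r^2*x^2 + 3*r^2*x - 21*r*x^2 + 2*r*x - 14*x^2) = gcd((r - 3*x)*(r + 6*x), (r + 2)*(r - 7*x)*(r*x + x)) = 1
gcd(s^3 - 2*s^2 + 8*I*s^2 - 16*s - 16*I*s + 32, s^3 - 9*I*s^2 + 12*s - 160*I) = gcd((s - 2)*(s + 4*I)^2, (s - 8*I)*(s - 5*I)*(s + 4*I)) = s + 4*I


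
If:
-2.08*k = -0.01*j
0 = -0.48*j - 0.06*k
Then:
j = 0.00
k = 0.00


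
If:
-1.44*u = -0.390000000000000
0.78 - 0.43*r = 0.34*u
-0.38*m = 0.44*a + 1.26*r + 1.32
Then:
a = -0.863636363636364*m - 7.58126321353066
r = 1.60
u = 0.27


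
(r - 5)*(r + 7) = r^2 + 2*r - 35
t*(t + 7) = t^2 + 7*t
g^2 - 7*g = g*(g - 7)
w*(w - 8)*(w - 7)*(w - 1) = w^4 - 16*w^3 + 71*w^2 - 56*w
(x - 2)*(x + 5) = x^2 + 3*x - 10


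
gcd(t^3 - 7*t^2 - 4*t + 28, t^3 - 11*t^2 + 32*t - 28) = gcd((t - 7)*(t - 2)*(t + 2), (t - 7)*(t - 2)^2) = t^2 - 9*t + 14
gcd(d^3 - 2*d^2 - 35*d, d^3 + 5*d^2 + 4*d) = d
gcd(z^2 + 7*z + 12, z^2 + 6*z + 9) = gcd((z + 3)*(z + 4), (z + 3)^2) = z + 3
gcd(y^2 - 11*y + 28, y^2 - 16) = y - 4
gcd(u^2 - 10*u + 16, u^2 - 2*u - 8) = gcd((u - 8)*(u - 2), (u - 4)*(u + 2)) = 1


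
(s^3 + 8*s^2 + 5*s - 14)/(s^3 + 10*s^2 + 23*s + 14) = (s - 1)/(s + 1)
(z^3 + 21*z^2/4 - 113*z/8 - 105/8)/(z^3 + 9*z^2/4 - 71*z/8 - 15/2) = (z + 7)/(z + 4)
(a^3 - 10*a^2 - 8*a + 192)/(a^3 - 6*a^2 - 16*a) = (a^2 - 2*a - 24)/(a*(a + 2))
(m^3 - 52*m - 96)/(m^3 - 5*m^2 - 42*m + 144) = (m + 2)/(m - 3)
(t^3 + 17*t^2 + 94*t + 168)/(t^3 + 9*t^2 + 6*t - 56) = (t + 6)/(t - 2)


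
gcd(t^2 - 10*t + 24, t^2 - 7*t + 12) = t - 4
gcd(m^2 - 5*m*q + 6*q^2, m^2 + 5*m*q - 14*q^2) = -m + 2*q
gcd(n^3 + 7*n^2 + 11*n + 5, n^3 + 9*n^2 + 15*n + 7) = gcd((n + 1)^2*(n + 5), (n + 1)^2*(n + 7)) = n^2 + 2*n + 1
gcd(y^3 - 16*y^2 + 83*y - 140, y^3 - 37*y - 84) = y - 7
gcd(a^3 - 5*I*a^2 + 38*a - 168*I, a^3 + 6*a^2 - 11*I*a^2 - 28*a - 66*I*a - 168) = a^2 - 11*I*a - 28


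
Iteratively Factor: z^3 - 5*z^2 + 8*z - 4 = (z - 1)*(z^2 - 4*z + 4) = (z - 2)*(z - 1)*(z - 2)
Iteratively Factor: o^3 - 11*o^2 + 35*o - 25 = (o - 5)*(o^2 - 6*o + 5) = (o - 5)*(o - 1)*(o - 5)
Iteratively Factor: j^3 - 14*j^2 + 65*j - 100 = (j - 5)*(j^2 - 9*j + 20) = (j - 5)^2*(j - 4)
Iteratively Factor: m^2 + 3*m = (m + 3)*(m)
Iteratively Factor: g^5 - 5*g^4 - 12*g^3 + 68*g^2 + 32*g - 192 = (g + 2)*(g^4 - 7*g^3 + 2*g^2 + 64*g - 96) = (g + 2)*(g + 3)*(g^3 - 10*g^2 + 32*g - 32) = (g - 4)*(g + 2)*(g + 3)*(g^2 - 6*g + 8) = (g - 4)^2*(g + 2)*(g + 3)*(g - 2)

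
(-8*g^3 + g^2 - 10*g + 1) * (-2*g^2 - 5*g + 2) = 16*g^5 + 38*g^4 - g^3 + 50*g^2 - 25*g + 2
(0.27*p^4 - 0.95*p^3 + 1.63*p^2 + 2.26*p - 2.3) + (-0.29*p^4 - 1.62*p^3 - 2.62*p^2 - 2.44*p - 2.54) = -0.02*p^4 - 2.57*p^3 - 0.99*p^2 - 0.18*p - 4.84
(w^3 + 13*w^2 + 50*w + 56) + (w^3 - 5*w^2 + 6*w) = 2*w^3 + 8*w^2 + 56*w + 56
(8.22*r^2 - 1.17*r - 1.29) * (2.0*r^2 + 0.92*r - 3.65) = 16.44*r^4 + 5.2224*r^3 - 33.6594*r^2 + 3.0837*r + 4.7085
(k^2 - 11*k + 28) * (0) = 0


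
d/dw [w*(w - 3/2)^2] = 3*w^2 - 6*w + 9/4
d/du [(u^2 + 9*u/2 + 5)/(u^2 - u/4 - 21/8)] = 4*(-76*u^2 - 244*u - 169)/(64*u^4 - 32*u^3 - 332*u^2 + 84*u + 441)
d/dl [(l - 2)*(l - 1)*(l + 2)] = 3*l^2 - 2*l - 4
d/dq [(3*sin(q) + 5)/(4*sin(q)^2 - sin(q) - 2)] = (-40*sin(q) + 6*cos(2*q) - 7)*cos(q)/(sin(q) + 2*cos(2*q))^2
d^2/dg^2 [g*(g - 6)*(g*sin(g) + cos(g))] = -g^2*(g - 6)*sin(g) + 2*g^2*cos(g) + 3*g*(g - 6)*cos(g) + 2*g*sin(g) + 2*cos(g)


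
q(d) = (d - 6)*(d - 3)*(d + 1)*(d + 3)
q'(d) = (d - 6)*(d - 3)*(d + 1) + (d - 6)*(d - 3)*(d + 3) + (d - 6)*(d + 1)*(d + 3) + (d - 3)*(d + 1)*(d + 3) = 4*d^3 - 15*d^2 - 30*d + 45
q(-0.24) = 42.41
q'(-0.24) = 51.28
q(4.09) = -75.13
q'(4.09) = -54.95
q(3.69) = -50.01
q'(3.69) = -68.97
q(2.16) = 52.60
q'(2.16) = -49.47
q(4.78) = -97.65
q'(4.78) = -4.26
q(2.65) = 24.18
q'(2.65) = -65.40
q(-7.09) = 3289.81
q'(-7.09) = -1921.92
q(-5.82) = 1417.04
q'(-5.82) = -1077.04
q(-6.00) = 1620.00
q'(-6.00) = -1179.00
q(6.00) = 0.00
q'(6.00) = 189.00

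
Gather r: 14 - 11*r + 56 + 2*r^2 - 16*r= 2*r^2 - 27*r + 70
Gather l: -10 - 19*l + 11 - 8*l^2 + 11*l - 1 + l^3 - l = l^3 - 8*l^2 - 9*l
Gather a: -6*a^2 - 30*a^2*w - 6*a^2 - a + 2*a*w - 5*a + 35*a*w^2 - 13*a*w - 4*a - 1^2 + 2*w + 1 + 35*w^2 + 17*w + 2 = a^2*(-30*w - 12) + a*(35*w^2 - 11*w - 10) + 35*w^2 + 19*w + 2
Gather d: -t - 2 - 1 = -t - 3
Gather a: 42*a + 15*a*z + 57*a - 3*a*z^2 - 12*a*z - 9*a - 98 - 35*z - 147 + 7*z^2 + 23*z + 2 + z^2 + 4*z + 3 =a*(-3*z^2 + 3*z + 90) + 8*z^2 - 8*z - 240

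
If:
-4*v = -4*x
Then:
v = x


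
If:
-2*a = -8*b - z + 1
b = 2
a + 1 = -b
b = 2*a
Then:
No Solution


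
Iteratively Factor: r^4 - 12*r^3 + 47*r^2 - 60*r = (r - 3)*(r^3 - 9*r^2 + 20*r) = r*(r - 3)*(r^2 - 9*r + 20) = r*(r - 5)*(r - 3)*(r - 4)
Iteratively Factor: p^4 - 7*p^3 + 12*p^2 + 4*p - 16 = (p - 4)*(p^3 - 3*p^2 + 4) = (p - 4)*(p - 2)*(p^2 - p - 2) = (p - 4)*(p - 2)*(p + 1)*(p - 2)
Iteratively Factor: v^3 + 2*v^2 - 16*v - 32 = (v - 4)*(v^2 + 6*v + 8) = (v - 4)*(v + 4)*(v + 2)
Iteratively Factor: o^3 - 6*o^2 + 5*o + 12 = (o - 3)*(o^2 - 3*o - 4) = (o - 3)*(o + 1)*(o - 4)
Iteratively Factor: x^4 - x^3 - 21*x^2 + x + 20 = (x + 1)*(x^3 - 2*x^2 - 19*x + 20) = (x - 1)*(x + 1)*(x^2 - x - 20) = (x - 5)*(x - 1)*(x + 1)*(x + 4)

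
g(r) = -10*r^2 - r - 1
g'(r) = -20*r - 1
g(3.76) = -146.14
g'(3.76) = -76.20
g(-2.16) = -45.50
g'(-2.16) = 42.20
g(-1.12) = -12.42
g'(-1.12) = 21.40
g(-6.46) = -411.86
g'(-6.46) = 128.20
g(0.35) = -2.58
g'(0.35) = -8.00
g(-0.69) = -5.07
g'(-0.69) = 12.80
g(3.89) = -156.21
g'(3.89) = -78.80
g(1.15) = -15.38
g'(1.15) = -24.00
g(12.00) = -1453.00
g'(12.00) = -241.00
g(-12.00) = -1429.00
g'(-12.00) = 239.00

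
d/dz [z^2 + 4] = 2*z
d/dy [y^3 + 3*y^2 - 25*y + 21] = 3*y^2 + 6*y - 25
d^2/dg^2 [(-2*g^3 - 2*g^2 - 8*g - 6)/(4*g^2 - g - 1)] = 4*(-73*g^3 - 159*g^2 - 15*g - 12)/(64*g^6 - 48*g^5 - 36*g^4 + 23*g^3 + 9*g^2 - 3*g - 1)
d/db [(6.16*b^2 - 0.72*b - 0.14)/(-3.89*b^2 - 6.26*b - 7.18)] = (-41.3624*b^2 - 89.5468*b + 4.2932)/(15.1321*b^4 + 48.7028*b^3 + 95.048*b^2 + 89.8936*b + 51.5524)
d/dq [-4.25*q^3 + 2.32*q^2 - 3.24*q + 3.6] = -12.75*q^2 + 4.64*q - 3.24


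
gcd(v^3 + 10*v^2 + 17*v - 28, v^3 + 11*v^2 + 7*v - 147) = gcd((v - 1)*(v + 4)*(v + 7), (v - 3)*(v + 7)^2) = v + 7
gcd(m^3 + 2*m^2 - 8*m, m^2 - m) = m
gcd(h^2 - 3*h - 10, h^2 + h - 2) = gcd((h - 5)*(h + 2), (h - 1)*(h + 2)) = h + 2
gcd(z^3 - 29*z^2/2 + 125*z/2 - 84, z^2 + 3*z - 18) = z - 3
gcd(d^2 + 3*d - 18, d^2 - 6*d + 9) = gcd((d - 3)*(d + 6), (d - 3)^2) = d - 3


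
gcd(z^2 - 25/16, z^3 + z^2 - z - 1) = 1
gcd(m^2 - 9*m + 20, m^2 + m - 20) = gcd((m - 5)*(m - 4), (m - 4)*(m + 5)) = m - 4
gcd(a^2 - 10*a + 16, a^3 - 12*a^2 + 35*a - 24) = a - 8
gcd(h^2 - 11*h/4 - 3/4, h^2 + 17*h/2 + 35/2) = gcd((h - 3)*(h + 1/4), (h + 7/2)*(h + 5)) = 1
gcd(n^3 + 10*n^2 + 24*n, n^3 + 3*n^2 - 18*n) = n^2 + 6*n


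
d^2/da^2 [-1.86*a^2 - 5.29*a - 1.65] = -3.72000000000000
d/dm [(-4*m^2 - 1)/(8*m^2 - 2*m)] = (4*m^2 + 8*m - 1)/(2*m^2*(16*m^2 - 8*m + 1))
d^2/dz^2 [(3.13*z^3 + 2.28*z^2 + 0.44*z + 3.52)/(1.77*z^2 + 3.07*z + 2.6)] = (8.16972199999995*z^3 + 153.113448*z^2 + 229.567488*z + 57.754656)/(5.545233*z^6 + 28.854009*z^5 + 74.482839*z^4 + 113.703283*z^3 + 109.40982*z^2 + 62.2596*z + 17.576)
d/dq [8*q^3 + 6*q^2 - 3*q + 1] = 24*q^2 + 12*q - 3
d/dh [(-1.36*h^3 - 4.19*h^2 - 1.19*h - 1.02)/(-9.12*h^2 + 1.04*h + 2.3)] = (12.4032*h^4 - 2.8288*h^3 - 24.5944*h^2 - 37.8788*h - 1.6762)/(83.1744*h^4 - 18.9696*h^3 - 40.8704*h^2 + 4.784*h + 5.29)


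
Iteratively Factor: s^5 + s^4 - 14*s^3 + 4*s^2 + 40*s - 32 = (s + 4)*(s^4 - 3*s^3 - 2*s^2 + 12*s - 8) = (s - 2)*(s + 4)*(s^3 - s^2 - 4*s + 4) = (s - 2)*(s + 2)*(s + 4)*(s^2 - 3*s + 2) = (s - 2)*(s - 1)*(s + 2)*(s + 4)*(s - 2)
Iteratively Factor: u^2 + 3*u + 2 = (u + 1)*(u + 2)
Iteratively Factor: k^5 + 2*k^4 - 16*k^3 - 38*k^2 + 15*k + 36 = (k + 3)*(k^4 - k^3 - 13*k^2 + k + 12) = (k - 1)*(k + 3)*(k^3 - 13*k - 12) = (k - 1)*(k + 1)*(k + 3)*(k^2 - k - 12) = (k - 4)*(k - 1)*(k + 1)*(k + 3)*(k + 3)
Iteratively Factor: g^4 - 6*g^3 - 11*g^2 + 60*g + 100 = (g - 5)*(g^3 - g^2 - 16*g - 20) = (g - 5)*(g + 2)*(g^2 - 3*g - 10) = (g - 5)^2*(g + 2)*(g + 2)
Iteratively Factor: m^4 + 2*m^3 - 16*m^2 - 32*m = (m + 2)*(m^3 - 16*m) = (m + 2)*(m + 4)*(m^2 - 4*m) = (m - 4)*(m + 2)*(m + 4)*(m)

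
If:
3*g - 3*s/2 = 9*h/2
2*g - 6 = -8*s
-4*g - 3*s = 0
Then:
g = -9/13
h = -10/13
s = 12/13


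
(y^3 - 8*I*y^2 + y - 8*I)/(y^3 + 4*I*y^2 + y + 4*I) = (y - 8*I)/(y + 4*I)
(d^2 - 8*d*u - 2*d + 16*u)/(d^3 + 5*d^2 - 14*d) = (d - 8*u)/(d*(d + 7))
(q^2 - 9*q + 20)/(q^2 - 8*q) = (q^2 - 9*q + 20)/(q*(q - 8))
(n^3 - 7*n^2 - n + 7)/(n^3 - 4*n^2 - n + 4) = (n - 7)/(n - 4)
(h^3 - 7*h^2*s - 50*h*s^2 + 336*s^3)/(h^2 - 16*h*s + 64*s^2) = (-h^2 - h*s + 42*s^2)/(-h + 8*s)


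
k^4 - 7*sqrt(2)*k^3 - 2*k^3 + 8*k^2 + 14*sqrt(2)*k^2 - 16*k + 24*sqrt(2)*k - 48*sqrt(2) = (k - 2)*(k - 6*sqrt(2))*(k - 2*sqrt(2))*(k + sqrt(2))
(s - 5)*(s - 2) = s^2 - 7*s + 10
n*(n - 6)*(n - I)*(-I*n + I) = -I*n^4 - n^3 + 7*I*n^3 + 7*n^2 - 6*I*n^2 - 6*n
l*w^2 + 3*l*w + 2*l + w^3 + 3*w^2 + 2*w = (l + w)*(w + 1)*(w + 2)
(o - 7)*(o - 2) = o^2 - 9*o + 14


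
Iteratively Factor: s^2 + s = (s + 1)*(s)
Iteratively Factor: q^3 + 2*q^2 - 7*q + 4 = (q - 1)*(q^2 + 3*q - 4) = (q - 1)*(q + 4)*(q - 1)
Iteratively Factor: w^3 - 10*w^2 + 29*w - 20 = (w - 5)*(w^2 - 5*w + 4) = (w - 5)*(w - 1)*(w - 4)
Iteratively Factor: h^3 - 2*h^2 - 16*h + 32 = (h - 4)*(h^2 + 2*h - 8) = (h - 4)*(h + 4)*(h - 2)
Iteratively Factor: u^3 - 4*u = (u + 2)*(u^2 - 2*u) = (u - 2)*(u + 2)*(u)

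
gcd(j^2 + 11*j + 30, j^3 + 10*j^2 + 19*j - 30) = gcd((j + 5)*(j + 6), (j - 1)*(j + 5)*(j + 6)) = j^2 + 11*j + 30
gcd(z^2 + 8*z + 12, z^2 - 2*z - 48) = z + 6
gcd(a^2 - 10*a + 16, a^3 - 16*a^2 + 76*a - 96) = a^2 - 10*a + 16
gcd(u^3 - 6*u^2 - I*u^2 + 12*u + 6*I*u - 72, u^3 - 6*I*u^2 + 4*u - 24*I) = 1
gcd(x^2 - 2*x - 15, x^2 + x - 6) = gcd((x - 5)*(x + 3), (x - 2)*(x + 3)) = x + 3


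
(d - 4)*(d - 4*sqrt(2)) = d^2 - 4*sqrt(2)*d - 4*d + 16*sqrt(2)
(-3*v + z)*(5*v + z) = -15*v^2 + 2*v*z + z^2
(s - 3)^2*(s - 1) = s^3 - 7*s^2 + 15*s - 9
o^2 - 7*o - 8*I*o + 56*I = (o - 7)*(o - 8*I)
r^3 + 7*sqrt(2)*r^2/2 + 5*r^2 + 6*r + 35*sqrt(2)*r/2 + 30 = (r + 5)*(r + 3*sqrt(2)/2)*(r + 2*sqrt(2))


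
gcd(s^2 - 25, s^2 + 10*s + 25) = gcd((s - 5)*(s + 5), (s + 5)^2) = s + 5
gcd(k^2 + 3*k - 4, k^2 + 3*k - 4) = k^2 + 3*k - 4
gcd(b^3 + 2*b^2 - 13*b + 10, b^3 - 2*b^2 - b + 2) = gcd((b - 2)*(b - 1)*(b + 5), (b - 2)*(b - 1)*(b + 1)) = b^2 - 3*b + 2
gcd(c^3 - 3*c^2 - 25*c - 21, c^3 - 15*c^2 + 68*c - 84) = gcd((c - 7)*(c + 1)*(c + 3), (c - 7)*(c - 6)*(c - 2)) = c - 7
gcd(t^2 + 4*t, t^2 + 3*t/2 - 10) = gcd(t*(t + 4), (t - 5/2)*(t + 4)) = t + 4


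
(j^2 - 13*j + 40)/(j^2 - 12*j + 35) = (j - 8)/(j - 7)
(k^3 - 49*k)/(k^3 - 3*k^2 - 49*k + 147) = k/(k - 3)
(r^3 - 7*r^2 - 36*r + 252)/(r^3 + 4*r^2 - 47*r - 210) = (r - 6)/(r + 5)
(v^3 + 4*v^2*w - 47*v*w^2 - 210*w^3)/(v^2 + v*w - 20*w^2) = (v^2 - v*w - 42*w^2)/(v - 4*w)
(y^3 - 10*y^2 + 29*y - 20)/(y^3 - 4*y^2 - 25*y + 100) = (y - 1)/(y + 5)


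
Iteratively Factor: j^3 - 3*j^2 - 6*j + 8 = (j - 4)*(j^2 + j - 2) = (j - 4)*(j + 2)*(j - 1)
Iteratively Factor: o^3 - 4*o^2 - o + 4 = (o - 4)*(o^2 - 1) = (o - 4)*(o - 1)*(o + 1)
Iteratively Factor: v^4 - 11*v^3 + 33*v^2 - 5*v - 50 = (v + 1)*(v^3 - 12*v^2 + 45*v - 50) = (v - 2)*(v + 1)*(v^2 - 10*v + 25) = (v - 5)*(v - 2)*(v + 1)*(v - 5)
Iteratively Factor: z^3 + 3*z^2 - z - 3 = (z + 3)*(z^2 - 1) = (z - 1)*(z + 3)*(z + 1)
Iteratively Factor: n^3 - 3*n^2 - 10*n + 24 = (n + 3)*(n^2 - 6*n + 8) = (n - 4)*(n + 3)*(n - 2)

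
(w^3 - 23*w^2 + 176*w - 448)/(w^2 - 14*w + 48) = (w^2 - 15*w + 56)/(w - 6)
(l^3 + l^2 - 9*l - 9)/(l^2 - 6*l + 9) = (l^2 + 4*l + 3)/(l - 3)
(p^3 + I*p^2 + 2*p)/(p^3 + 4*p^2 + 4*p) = (p^2 + I*p + 2)/(p^2 + 4*p + 4)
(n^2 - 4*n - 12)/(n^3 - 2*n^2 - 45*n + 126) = (n + 2)/(n^2 + 4*n - 21)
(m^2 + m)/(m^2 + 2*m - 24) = m*(m + 1)/(m^2 + 2*m - 24)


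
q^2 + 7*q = q*(q + 7)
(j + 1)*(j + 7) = j^2 + 8*j + 7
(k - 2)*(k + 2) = k^2 - 4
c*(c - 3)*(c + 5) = c^3 + 2*c^2 - 15*c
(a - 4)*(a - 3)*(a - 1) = a^3 - 8*a^2 + 19*a - 12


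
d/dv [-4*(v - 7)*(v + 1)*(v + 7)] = -12*v^2 - 8*v + 196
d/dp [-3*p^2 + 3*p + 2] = 3 - 6*p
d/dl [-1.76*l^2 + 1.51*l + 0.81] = 1.51 - 3.52*l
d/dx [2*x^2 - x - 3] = 4*x - 1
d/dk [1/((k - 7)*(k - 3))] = 2*(5 - k)/(k^4 - 20*k^3 + 142*k^2 - 420*k + 441)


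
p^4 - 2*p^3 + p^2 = p^2*(p - 1)^2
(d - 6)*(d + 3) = d^2 - 3*d - 18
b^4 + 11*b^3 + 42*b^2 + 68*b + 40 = (b + 2)^3*(b + 5)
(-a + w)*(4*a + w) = -4*a^2 + 3*a*w + w^2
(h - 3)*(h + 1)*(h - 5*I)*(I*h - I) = I*h^4 + 5*h^3 - 3*I*h^3 - 15*h^2 - I*h^2 - 5*h + 3*I*h + 15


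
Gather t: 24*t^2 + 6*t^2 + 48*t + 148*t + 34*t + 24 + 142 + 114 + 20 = 30*t^2 + 230*t + 300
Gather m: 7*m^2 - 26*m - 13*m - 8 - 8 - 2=7*m^2 - 39*m - 18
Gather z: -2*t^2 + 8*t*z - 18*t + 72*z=-2*t^2 - 18*t + z*(8*t + 72)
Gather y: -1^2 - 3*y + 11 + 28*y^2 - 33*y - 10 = 28*y^2 - 36*y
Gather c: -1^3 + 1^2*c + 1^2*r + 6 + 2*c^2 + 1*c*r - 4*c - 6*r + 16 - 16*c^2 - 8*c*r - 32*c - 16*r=-14*c^2 + c*(-7*r - 35) - 21*r + 21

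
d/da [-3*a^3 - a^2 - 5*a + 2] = -9*a^2 - 2*a - 5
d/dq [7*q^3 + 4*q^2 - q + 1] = 21*q^2 + 8*q - 1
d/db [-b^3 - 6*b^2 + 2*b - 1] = -3*b^2 - 12*b + 2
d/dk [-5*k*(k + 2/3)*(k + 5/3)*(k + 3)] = -20*k^3 - 80*k^2 - 730*k/9 - 50/3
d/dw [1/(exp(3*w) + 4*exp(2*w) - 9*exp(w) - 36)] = (-3*exp(2*w) - 8*exp(w) + 9)*exp(w)/(exp(3*w) + 4*exp(2*w) - 9*exp(w) - 36)^2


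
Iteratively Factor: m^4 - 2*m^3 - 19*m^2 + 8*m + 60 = (m + 3)*(m^3 - 5*m^2 - 4*m + 20) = (m - 5)*(m + 3)*(m^2 - 4) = (m - 5)*(m - 2)*(m + 3)*(m + 2)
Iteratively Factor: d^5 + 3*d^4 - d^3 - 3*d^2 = (d - 1)*(d^4 + 4*d^3 + 3*d^2) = d*(d - 1)*(d^3 + 4*d^2 + 3*d) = d*(d - 1)*(d + 1)*(d^2 + 3*d) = d*(d - 1)*(d + 1)*(d + 3)*(d)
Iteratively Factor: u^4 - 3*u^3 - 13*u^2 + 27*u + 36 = (u + 1)*(u^3 - 4*u^2 - 9*u + 36) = (u - 4)*(u + 1)*(u^2 - 9) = (u - 4)*(u - 3)*(u + 1)*(u + 3)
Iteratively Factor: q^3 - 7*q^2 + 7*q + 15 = (q - 3)*(q^2 - 4*q - 5) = (q - 3)*(q + 1)*(q - 5)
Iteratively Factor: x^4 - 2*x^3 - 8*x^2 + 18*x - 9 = (x - 3)*(x^3 + x^2 - 5*x + 3) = (x - 3)*(x - 1)*(x^2 + 2*x - 3) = (x - 3)*(x - 1)*(x + 3)*(x - 1)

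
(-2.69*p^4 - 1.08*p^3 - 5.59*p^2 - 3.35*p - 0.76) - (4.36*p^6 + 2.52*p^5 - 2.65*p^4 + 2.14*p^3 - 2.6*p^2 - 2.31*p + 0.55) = -4.36*p^6 - 2.52*p^5 - 0.04*p^4 - 3.22*p^3 - 2.99*p^2 - 1.04*p - 1.31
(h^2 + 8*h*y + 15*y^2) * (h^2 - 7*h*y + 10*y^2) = h^4 + h^3*y - 31*h^2*y^2 - 25*h*y^3 + 150*y^4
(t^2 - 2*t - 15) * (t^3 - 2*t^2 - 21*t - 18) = t^5 - 4*t^4 - 32*t^3 + 54*t^2 + 351*t + 270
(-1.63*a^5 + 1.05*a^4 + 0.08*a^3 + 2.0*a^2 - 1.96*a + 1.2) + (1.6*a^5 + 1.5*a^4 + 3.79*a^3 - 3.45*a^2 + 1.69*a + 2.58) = -0.0299999999999998*a^5 + 2.55*a^4 + 3.87*a^3 - 1.45*a^2 - 0.27*a + 3.78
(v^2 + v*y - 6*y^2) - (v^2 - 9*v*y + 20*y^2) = 10*v*y - 26*y^2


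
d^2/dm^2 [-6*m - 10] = 0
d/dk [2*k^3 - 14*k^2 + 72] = 2*k*(3*k - 14)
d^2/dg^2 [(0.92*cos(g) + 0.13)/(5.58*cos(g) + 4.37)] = (-14.39915*cos(g) + 9.19305*cos(2*g) - 27.57915)/(173.741112*cos(g)^3 + 408.198204*cos(g)^2 + 319.682106*cos(g) + 83.453453)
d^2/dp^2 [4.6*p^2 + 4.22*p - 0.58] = 9.20000000000000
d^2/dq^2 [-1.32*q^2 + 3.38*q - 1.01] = -2.64000000000000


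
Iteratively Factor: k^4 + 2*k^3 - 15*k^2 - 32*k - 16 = (k - 4)*(k^3 + 6*k^2 + 9*k + 4) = (k - 4)*(k + 1)*(k^2 + 5*k + 4) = (k - 4)*(k + 1)*(k + 4)*(k + 1)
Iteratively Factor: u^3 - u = (u + 1)*(u^2 - u) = u*(u + 1)*(u - 1)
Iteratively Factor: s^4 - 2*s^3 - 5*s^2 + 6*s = (s)*(s^3 - 2*s^2 - 5*s + 6) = s*(s + 2)*(s^2 - 4*s + 3) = s*(s - 3)*(s + 2)*(s - 1)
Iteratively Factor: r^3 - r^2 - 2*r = (r)*(r^2 - r - 2) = r*(r - 2)*(r + 1)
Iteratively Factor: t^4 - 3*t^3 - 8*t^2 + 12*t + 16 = (t - 2)*(t^3 - t^2 - 10*t - 8) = (t - 4)*(t - 2)*(t^2 + 3*t + 2) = (t - 4)*(t - 2)*(t + 1)*(t + 2)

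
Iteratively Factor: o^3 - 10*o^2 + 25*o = (o)*(o^2 - 10*o + 25) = o*(o - 5)*(o - 5)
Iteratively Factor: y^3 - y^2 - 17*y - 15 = (y - 5)*(y^2 + 4*y + 3) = (y - 5)*(y + 1)*(y + 3)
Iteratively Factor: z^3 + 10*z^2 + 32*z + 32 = (z + 4)*(z^2 + 6*z + 8) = (z + 4)^2*(z + 2)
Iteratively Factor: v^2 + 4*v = (v)*(v + 4)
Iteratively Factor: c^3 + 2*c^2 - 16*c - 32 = (c - 4)*(c^2 + 6*c + 8) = (c - 4)*(c + 2)*(c + 4)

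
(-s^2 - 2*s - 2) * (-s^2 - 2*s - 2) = s^4 + 4*s^3 + 8*s^2 + 8*s + 4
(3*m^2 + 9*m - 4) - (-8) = 3*m^2 + 9*m + 4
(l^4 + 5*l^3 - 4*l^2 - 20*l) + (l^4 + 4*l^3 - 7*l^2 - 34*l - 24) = 2*l^4 + 9*l^3 - 11*l^2 - 54*l - 24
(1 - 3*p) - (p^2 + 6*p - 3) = -p^2 - 9*p + 4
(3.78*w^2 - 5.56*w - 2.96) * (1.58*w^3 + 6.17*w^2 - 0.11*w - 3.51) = 5.9724*w^5 + 14.5378*w^4 - 39.3978*w^3 - 30.9194*w^2 + 19.8412*w + 10.3896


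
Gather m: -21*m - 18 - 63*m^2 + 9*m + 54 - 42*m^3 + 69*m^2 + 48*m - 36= -42*m^3 + 6*m^2 + 36*m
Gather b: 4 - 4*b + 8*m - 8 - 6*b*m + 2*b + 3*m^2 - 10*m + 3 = b*(-6*m - 2) + 3*m^2 - 2*m - 1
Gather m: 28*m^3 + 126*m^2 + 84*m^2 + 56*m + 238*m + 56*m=28*m^3 + 210*m^2 + 350*m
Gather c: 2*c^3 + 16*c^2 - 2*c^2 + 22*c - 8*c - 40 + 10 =2*c^3 + 14*c^2 + 14*c - 30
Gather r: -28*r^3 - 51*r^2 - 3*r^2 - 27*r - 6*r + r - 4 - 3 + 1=-28*r^3 - 54*r^2 - 32*r - 6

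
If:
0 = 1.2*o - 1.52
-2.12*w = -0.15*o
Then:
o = 1.27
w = 0.09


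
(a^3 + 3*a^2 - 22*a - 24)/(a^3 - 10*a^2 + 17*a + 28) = (a + 6)/(a - 7)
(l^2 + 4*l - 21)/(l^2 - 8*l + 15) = (l + 7)/(l - 5)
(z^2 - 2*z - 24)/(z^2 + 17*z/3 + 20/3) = 3*(z - 6)/(3*z + 5)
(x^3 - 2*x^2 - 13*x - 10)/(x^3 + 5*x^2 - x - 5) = (x^2 - 3*x - 10)/(x^2 + 4*x - 5)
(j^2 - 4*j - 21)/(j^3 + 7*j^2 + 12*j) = (j - 7)/(j*(j + 4))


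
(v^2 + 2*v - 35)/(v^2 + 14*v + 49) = (v - 5)/(v + 7)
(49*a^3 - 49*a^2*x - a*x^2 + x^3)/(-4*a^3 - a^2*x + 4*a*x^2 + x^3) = (-49*a^2 + x^2)/(4*a^2 + 5*a*x + x^2)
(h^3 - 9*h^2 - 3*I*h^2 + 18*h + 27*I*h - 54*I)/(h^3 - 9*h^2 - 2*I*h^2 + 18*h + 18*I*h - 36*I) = (h - 3*I)/(h - 2*I)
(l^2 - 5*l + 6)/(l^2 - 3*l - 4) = (-l^2 + 5*l - 6)/(-l^2 + 3*l + 4)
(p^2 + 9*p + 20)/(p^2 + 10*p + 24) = (p + 5)/(p + 6)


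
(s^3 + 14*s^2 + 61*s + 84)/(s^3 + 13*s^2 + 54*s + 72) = (s + 7)/(s + 6)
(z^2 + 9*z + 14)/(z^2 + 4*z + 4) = (z + 7)/(z + 2)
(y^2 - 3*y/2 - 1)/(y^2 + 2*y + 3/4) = 2*(y - 2)/(2*y + 3)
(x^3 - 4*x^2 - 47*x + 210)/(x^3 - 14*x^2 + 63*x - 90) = (x + 7)/(x - 3)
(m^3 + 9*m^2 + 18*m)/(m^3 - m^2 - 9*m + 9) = m*(m + 6)/(m^2 - 4*m + 3)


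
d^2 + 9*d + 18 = (d + 3)*(d + 6)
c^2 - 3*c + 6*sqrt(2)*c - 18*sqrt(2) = (c - 3)*(c + 6*sqrt(2))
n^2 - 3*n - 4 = (n - 4)*(n + 1)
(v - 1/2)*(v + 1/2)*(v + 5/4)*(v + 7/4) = v^4 + 3*v^3 + 31*v^2/16 - 3*v/4 - 35/64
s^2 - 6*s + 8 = (s - 4)*(s - 2)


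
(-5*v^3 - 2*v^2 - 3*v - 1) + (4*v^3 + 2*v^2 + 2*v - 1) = -v^3 - v - 2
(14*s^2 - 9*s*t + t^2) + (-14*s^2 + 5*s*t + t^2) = -4*s*t + 2*t^2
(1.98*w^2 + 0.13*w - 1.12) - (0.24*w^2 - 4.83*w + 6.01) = 1.74*w^2 + 4.96*w - 7.13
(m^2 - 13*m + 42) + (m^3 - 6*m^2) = m^3 - 5*m^2 - 13*m + 42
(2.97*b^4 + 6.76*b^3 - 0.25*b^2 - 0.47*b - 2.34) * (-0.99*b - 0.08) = -2.9403*b^5 - 6.93*b^4 - 0.2933*b^3 + 0.4853*b^2 + 2.3542*b + 0.1872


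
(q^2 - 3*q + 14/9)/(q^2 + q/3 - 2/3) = (q - 7/3)/(q + 1)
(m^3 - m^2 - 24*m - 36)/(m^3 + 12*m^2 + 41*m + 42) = (m - 6)/(m + 7)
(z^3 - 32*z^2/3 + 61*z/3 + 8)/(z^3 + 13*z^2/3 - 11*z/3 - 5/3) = (z^2 - 11*z + 24)/(z^2 + 4*z - 5)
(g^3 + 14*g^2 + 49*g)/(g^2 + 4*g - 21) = g*(g + 7)/(g - 3)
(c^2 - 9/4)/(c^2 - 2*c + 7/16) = 4*(4*c^2 - 9)/(16*c^2 - 32*c + 7)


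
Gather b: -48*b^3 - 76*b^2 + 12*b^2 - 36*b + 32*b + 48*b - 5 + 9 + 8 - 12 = -48*b^3 - 64*b^2 + 44*b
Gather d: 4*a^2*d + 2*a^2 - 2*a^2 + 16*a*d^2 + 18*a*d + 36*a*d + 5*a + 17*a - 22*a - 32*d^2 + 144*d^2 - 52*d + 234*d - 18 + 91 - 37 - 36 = d^2*(16*a + 112) + d*(4*a^2 + 54*a + 182)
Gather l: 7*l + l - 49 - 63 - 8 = 8*l - 120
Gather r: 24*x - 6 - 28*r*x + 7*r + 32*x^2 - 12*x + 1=r*(7 - 28*x) + 32*x^2 + 12*x - 5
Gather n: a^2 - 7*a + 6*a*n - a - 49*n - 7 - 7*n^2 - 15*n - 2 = a^2 - 8*a - 7*n^2 + n*(6*a - 64) - 9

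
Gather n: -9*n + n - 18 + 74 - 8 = 48 - 8*n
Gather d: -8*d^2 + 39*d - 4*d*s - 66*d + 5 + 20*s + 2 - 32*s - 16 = -8*d^2 + d*(-4*s - 27) - 12*s - 9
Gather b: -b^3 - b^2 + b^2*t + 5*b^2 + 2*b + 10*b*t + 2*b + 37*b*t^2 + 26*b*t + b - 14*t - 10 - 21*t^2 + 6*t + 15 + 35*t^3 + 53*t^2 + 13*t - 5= -b^3 + b^2*(t + 4) + b*(37*t^2 + 36*t + 5) + 35*t^3 + 32*t^2 + 5*t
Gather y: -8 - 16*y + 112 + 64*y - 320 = 48*y - 216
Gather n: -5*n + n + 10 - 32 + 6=-4*n - 16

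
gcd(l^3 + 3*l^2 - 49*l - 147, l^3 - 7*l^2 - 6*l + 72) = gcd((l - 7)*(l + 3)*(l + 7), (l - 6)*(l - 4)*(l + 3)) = l + 3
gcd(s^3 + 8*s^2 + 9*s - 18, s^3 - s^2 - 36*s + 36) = s^2 + 5*s - 6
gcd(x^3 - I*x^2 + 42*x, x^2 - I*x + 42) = x^2 - I*x + 42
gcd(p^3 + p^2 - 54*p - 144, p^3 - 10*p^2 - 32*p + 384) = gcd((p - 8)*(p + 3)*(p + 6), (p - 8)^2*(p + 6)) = p^2 - 2*p - 48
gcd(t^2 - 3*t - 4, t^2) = 1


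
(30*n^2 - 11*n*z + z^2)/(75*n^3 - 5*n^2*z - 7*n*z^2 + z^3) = (-6*n + z)/(-15*n^2 - 2*n*z + z^2)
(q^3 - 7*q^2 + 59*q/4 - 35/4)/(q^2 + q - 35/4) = (2*q^2 - 9*q + 7)/(2*q + 7)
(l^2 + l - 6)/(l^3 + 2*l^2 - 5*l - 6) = 1/(l + 1)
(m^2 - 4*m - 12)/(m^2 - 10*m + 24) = (m + 2)/(m - 4)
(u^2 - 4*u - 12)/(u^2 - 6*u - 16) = (u - 6)/(u - 8)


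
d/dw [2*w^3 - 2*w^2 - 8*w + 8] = 6*w^2 - 4*w - 8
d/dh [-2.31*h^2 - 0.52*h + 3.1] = -4.62*h - 0.52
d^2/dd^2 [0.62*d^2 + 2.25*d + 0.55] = 1.24000000000000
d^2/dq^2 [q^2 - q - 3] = 2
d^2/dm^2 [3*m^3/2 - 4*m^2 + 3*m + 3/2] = 9*m - 8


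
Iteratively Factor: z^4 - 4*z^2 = (z)*(z^3 - 4*z) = z*(z + 2)*(z^2 - 2*z) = z^2*(z + 2)*(z - 2)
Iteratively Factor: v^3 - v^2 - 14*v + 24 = (v - 3)*(v^2 + 2*v - 8) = (v - 3)*(v + 4)*(v - 2)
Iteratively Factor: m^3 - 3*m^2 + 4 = (m + 1)*(m^2 - 4*m + 4) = (m - 2)*(m + 1)*(m - 2)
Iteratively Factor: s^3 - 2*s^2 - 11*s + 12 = (s + 3)*(s^2 - 5*s + 4) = (s - 4)*(s + 3)*(s - 1)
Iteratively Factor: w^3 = (w)*(w^2) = w^2*(w)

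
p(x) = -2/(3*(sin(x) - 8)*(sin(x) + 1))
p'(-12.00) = -0.03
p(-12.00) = 0.06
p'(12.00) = -0.29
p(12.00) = 0.17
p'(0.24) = -0.05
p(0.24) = 0.07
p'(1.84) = 0.00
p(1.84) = 0.05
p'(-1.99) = 4.02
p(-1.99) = 0.86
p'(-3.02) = 0.09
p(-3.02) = 0.09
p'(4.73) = -54246.62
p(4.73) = 477.69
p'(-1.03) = -1.87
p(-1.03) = 0.53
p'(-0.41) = -0.19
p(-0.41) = 0.13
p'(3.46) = 0.15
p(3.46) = 0.12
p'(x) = 2*cos(x)/(3*(sin(x) - 8)*(sin(x) + 1)^2) + 2*cos(x)/(3*(sin(x) - 8)^2*(sin(x) + 1))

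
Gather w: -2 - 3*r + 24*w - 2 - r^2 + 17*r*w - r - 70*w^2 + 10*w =-r^2 - 4*r - 70*w^2 + w*(17*r + 34) - 4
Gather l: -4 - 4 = -8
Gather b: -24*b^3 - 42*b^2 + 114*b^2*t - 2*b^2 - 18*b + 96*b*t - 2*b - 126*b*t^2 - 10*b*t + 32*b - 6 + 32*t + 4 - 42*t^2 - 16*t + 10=-24*b^3 + b^2*(114*t - 44) + b*(-126*t^2 + 86*t + 12) - 42*t^2 + 16*t + 8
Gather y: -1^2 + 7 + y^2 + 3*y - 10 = y^2 + 3*y - 4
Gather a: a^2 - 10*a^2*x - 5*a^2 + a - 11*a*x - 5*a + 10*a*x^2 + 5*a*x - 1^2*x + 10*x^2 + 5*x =a^2*(-10*x - 4) + a*(10*x^2 - 6*x - 4) + 10*x^2 + 4*x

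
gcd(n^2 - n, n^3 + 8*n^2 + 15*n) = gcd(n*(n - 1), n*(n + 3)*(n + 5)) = n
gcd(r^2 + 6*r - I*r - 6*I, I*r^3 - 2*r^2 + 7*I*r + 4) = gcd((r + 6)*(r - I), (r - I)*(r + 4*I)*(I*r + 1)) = r - I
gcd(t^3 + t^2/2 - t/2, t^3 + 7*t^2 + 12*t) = t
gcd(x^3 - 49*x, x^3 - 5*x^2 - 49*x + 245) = x^2 - 49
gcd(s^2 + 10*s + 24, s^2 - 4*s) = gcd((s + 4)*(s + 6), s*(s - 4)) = 1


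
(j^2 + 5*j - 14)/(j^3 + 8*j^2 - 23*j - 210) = (j - 2)/(j^2 + j - 30)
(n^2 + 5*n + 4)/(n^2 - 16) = (n + 1)/(n - 4)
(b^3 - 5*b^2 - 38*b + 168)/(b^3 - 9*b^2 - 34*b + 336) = (b - 4)/(b - 8)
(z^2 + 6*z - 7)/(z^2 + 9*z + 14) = (z - 1)/(z + 2)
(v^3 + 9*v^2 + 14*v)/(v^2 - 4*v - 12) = v*(v + 7)/(v - 6)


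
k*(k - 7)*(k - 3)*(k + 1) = k^4 - 9*k^3 + 11*k^2 + 21*k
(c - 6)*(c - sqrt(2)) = c^2 - 6*c - sqrt(2)*c + 6*sqrt(2)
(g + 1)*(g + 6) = g^2 + 7*g + 6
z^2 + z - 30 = (z - 5)*(z + 6)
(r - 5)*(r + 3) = r^2 - 2*r - 15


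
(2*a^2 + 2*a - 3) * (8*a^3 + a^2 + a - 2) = 16*a^5 + 18*a^4 - 20*a^3 - 5*a^2 - 7*a + 6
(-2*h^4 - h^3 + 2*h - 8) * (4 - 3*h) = 6*h^5 - 5*h^4 - 4*h^3 - 6*h^2 + 32*h - 32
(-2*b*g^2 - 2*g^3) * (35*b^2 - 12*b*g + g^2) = -70*b^3*g^2 - 46*b^2*g^3 + 22*b*g^4 - 2*g^5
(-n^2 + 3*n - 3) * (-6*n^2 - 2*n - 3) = 6*n^4 - 16*n^3 + 15*n^2 - 3*n + 9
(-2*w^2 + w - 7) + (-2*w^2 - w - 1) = -4*w^2 - 8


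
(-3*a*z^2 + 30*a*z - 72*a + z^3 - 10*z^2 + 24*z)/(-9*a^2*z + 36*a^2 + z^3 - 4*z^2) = (z - 6)/(3*a + z)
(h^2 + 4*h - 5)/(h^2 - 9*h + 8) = (h + 5)/(h - 8)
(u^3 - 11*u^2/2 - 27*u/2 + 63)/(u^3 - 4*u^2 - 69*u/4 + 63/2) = 2*(u - 3)/(2*u - 3)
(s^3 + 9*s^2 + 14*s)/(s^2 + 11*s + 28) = s*(s + 2)/(s + 4)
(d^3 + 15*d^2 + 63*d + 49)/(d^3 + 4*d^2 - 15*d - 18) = (d^2 + 14*d + 49)/(d^2 + 3*d - 18)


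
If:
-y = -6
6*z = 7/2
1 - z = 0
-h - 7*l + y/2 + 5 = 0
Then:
No Solution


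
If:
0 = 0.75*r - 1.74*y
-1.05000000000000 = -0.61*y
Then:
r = 3.99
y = 1.72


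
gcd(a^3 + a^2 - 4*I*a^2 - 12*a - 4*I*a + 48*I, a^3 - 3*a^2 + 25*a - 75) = a - 3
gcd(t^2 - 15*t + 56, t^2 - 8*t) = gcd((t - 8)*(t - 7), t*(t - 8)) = t - 8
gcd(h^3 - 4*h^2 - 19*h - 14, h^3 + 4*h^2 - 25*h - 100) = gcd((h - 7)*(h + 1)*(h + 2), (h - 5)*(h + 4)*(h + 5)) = 1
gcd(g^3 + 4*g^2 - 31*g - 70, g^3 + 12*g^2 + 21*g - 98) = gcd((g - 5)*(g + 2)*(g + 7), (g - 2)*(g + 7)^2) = g + 7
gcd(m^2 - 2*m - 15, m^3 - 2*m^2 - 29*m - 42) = m + 3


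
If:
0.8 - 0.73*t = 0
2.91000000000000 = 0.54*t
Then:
No Solution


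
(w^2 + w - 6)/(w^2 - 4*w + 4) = (w + 3)/(w - 2)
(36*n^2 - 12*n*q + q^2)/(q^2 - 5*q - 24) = (-36*n^2 + 12*n*q - q^2)/(-q^2 + 5*q + 24)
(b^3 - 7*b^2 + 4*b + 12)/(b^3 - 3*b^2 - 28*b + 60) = (b + 1)/(b + 5)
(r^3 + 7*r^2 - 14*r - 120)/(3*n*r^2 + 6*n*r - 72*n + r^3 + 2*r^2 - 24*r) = (r + 5)/(3*n + r)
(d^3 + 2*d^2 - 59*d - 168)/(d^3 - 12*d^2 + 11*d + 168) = (d + 7)/(d - 7)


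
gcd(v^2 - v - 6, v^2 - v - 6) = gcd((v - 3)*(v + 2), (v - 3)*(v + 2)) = v^2 - v - 6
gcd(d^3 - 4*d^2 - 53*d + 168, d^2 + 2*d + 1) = 1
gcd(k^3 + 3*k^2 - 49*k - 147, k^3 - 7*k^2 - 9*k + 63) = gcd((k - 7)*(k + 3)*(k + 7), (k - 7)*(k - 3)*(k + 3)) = k^2 - 4*k - 21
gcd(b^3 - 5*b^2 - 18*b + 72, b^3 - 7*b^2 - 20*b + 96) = b^2 + b - 12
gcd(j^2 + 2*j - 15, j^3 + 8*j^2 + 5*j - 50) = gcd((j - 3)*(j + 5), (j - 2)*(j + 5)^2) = j + 5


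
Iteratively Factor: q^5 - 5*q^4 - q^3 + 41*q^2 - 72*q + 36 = (q - 1)*(q^4 - 4*q^3 - 5*q^2 + 36*q - 36) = (q - 1)*(q + 3)*(q^3 - 7*q^2 + 16*q - 12) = (q - 2)*(q - 1)*(q + 3)*(q^2 - 5*q + 6) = (q - 3)*(q - 2)*(q - 1)*(q + 3)*(q - 2)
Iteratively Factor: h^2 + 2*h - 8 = (h - 2)*(h + 4)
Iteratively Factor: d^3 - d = (d + 1)*(d^2 - d) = d*(d + 1)*(d - 1)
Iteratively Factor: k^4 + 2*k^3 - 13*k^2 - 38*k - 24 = (k + 3)*(k^3 - k^2 - 10*k - 8) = (k + 1)*(k + 3)*(k^2 - 2*k - 8) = (k + 1)*(k + 2)*(k + 3)*(k - 4)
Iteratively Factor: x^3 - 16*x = (x)*(x^2 - 16) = x*(x - 4)*(x + 4)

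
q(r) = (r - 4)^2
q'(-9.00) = -26.00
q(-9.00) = 169.00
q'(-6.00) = -20.00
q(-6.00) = 100.00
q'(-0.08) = -8.16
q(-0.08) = 16.65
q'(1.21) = -5.58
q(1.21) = 7.78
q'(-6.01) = -20.02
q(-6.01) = 100.20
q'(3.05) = -1.90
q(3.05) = 0.90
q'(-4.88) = -17.76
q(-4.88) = 78.85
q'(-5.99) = -19.98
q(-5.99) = 99.80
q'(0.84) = -6.32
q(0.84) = 9.99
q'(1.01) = -5.98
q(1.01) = 8.94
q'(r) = 2*r - 8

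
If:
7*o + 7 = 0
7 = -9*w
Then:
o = -1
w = -7/9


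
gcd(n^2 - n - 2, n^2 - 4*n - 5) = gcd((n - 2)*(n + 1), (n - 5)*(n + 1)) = n + 1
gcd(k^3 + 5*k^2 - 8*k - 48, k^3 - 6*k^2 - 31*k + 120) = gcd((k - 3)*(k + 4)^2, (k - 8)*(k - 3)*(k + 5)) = k - 3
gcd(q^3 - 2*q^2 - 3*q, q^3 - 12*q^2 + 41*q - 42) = q - 3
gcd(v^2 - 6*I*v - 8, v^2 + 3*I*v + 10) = v - 2*I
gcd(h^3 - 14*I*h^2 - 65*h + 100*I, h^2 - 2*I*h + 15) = h - 5*I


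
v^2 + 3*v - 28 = (v - 4)*(v + 7)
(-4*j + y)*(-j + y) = 4*j^2 - 5*j*y + y^2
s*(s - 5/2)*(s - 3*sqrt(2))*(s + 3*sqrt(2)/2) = s^4 - 5*s^3/2 - 3*sqrt(2)*s^3/2 - 9*s^2 + 15*sqrt(2)*s^2/4 + 45*s/2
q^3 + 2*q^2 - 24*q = q*(q - 4)*(q + 6)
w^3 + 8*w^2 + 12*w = w*(w + 2)*(w + 6)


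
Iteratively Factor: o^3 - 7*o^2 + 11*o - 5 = (o - 1)*(o^2 - 6*o + 5) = (o - 1)^2*(o - 5)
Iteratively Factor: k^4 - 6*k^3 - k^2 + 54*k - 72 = (k + 3)*(k^3 - 9*k^2 + 26*k - 24) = (k - 4)*(k + 3)*(k^2 - 5*k + 6) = (k - 4)*(k - 3)*(k + 3)*(k - 2)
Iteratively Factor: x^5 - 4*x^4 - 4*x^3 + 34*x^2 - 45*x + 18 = (x - 2)*(x^4 - 2*x^3 - 8*x^2 + 18*x - 9) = (x - 3)*(x - 2)*(x^3 + x^2 - 5*x + 3) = (x - 3)*(x - 2)*(x + 3)*(x^2 - 2*x + 1) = (x - 3)*(x - 2)*(x - 1)*(x + 3)*(x - 1)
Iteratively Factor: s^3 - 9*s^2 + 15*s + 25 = (s - 5)*(s^2 - 4*s - 5) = (s - 5)*(s + 1)*(s - 5)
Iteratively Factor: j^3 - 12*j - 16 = (j + 2)*(j^2 - 2*j - 8) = (j + 2)^2*(j - 4)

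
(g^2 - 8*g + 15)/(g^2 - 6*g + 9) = (g - 5)/(g - 3)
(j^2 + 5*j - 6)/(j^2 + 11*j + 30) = (j - 1)/(j + 5)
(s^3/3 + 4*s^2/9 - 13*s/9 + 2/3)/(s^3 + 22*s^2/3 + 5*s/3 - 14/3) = (s^2 + 2*s - 3)/(3*(s^2 + 8*s + 7))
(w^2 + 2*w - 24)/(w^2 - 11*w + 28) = (w + 6)/(w - 7)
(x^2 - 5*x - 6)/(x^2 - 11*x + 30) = (x + 1)/(x - 5)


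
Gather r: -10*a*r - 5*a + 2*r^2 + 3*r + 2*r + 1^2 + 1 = -5*a + 2*r^2 + r*(5 - 10*a) + 2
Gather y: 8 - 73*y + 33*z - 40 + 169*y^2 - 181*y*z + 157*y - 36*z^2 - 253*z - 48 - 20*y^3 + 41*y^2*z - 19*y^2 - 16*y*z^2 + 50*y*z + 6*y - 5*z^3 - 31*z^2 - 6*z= -20*y^3 + y^2*(41*z + 150) + y*(-16*z^2 - 131*z + 90) - 5*z^3 - 67*z^2 - 226*z - 80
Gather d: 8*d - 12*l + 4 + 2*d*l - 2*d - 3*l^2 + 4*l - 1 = d*(2*l + 6) - 3*l^2 - 8*l + 3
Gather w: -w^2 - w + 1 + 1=-w^2 - w + 2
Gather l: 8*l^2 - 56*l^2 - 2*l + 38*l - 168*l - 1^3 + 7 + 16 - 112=-48*l^2 - 132*l - 90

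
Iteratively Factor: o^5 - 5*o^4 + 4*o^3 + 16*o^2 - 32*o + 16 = (o - 2)*(o^4 - 3*o^3 - 2*o^2 + 12*o - 8) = (o - 2)^2*(o^3 - o^2 - 4*o + 4) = (o - 2)^2*(o + 2)*(o^2 - 3*o + 2) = (o - 2)^2*(o - 1)*(o + 2)*(o - 2)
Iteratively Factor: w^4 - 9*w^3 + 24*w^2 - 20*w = (w - 2)*(w^3 - 7*w^2 + 10*w) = (w - 5)*(w - 2)*(w^2 - 2*w) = (w - 5)*(w - 2)^2*(w)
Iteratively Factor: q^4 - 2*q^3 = (q)*(q^3 - 2*q^2) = q*(q - 2)*(q^2) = q^2*(q - 2)*(q)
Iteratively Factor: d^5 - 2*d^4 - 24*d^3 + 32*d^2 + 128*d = (d - 4)*(d^4 + 2*d^3 - 16*d^2 - 32*d) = (d - 4)*(d + 2)*(d^3 - 16*d) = (d - 4)^2*(d + 2)*(d^2 + 4*d) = d*(d - 4)^2*(d + 2)*(d + 4)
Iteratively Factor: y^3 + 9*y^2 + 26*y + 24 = (y + 2)*(y^2 + 7*y + 12) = (y + 2)*(y + 3)*(y + 4)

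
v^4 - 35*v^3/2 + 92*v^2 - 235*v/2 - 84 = (v - 8)*(v - 7)*(v - 3)*(v + 1/2)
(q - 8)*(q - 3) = q^2 - 11*q + 24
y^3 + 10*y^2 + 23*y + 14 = (y + 1)*(y + 2)*(y + 7)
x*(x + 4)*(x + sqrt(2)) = x^3 + sqrt(2)*x^2 + 4*x^2 + 4*sqrt(2)*x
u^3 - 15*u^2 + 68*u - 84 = (u - 7)*(u - 6)*(u - 2)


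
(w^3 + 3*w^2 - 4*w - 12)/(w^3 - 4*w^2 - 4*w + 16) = (w + 3)/(w - 4)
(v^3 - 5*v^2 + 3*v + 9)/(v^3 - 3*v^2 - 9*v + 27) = (v + 1)/(v + 3)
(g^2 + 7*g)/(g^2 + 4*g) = (g + 7)/(g + 4)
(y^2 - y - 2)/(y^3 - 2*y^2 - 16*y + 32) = (y + 1)/(y^2 - 16)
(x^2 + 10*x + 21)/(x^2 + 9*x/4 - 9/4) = 4*(x + 7)/(4*x - 3)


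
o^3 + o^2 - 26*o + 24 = (o - 4)*(o - 1)*(o + 6)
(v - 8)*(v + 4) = v^2 - 4*v - 32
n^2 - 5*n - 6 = (n - 6)*(n + 1)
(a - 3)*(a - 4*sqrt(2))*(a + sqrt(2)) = a^3 - 3*sqrt(2)*a^2 - 3*a^2 - 8*a + 9*sqrt(2)*a + 24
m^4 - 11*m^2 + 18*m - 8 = (m - 2)*(m - 1)^2*(m + 4)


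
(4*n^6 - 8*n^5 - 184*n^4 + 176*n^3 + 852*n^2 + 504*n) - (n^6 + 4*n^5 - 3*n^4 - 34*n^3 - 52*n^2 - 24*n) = 3*n^6 - 12*n^5 - 181*n^4 + 210*n^3 + 904*n^2 + 528*n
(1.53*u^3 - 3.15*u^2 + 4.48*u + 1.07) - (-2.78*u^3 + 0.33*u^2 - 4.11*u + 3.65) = 4.31*u^3 - 3.48*u^2 + 8.59*u - 2.58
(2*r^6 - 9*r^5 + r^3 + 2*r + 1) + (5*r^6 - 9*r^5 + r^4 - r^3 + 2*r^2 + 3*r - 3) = 7*r^6 - 18*r^5 + r^4 + 2*r^2 + 5*r - 2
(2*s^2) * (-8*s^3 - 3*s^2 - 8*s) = -16*s^5 - 6*s^4 - 16*s^3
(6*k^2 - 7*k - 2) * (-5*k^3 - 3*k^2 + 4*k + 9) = -30*k^5 + 17*k^4 + 55*k^3 + 32*k^2 - 71*k - 18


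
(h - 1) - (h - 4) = 3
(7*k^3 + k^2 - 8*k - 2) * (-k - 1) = -7*k^4 - 8*k^3 + 7*k^2 + 10*k + 2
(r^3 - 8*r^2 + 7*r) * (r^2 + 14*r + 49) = r^5 + 6*r^4 - 56*r^3 - 294*r^2 + 343*r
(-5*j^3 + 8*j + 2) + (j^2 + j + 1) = -5*j^3 + j^2 + 9*j + 3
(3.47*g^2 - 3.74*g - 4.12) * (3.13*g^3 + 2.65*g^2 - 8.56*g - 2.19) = 10.8611*g^5 - 2.5107*g^4 - 52.5098*g^3 + 13.4971*g^2 + 43.4578*g + 9.0228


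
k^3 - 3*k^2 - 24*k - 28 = (k - 7)*(k + 2)^2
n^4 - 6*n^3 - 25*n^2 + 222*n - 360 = (n - 5)*(n - 4)*(n - 3)*(n + 6)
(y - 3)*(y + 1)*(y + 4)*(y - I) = y^4 + 2*y^3 - I*y^3 - 11*y^2 - 2*I*y^2 - 12*y + 11*I*y + 12*I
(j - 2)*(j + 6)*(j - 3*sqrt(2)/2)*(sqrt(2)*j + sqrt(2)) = sqrt(2)*j^4 - 3*j^3 + 5*sqrt(2)*j^3 - 15*j^2 - 8*sqrt(2)*j^2 - 12*sqrt(2)*j + 24*j + 36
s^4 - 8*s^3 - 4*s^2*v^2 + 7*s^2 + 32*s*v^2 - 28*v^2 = (s - 7)*(s - 1)*(s - 2*v)*(s + 2*v)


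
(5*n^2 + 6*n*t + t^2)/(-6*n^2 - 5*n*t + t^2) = (5*n + t)/(-6*n + t)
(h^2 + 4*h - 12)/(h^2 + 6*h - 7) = (h^2 + 4*h - 12)/(h^2 + 6*h - 7)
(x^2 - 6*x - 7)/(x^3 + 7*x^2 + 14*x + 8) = (x - 7)/(x^2 + 6*x + 8)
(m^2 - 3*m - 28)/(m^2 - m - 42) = (m + 4)/(m + 6)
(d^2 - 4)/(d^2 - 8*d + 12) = (d + 2)/(d - 6)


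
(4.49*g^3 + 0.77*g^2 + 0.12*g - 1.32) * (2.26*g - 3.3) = 10.1474*g^4 - 13.0768*g^3 - 2.2698*g^2 - 3.3792*g + 4.356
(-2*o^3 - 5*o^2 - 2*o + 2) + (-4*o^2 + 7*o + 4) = -2*o^3 - 9*o^2 + 5*o + 6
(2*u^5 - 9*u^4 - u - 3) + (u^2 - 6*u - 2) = 2*u^5 - 9*u^4 + u^2 - 7*u - 5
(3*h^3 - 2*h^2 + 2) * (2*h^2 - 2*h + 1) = 6*h^5 - 10*h^4 + 7*h^3 + 2*h^2 - 4*h + 2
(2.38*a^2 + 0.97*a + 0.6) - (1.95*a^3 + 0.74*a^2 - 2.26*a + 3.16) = -1.95*a^3 + 1.64*a^2 + 3.23*a - 2.56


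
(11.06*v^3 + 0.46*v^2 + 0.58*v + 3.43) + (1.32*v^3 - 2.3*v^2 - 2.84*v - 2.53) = 12.38*v^3 - 1.84*v^2 - 2.26*v + 0.9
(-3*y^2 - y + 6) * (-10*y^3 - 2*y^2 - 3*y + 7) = 30*y^5 + 16*y^4 - 49*y^3 - 30*y^2 - 25*y + 42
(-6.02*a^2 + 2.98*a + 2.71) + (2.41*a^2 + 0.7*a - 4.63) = -3.61*a^2 + 3.68*a - 1.92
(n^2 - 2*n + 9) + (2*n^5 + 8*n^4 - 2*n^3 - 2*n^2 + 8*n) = 2*n^5 + 8*n^4 - 2*n^3 - n^2 + 6*n + 9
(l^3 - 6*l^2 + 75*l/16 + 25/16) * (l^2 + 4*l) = l^5 - 2*l^4 - 309*l^3/16 + 325*l^2/16 + 25*l/4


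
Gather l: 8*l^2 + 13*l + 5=8*l^2 + 13*l + 5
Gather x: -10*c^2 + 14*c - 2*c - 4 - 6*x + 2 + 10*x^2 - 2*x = -10*c^2 + 12*c + 10*x^2 - 8*x - 2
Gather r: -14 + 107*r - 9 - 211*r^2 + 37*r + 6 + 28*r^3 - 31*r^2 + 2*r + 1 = 28*r^3 - 242*r^2 + 146*r - 16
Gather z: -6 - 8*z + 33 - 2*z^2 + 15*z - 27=-2*z^2 + 7*z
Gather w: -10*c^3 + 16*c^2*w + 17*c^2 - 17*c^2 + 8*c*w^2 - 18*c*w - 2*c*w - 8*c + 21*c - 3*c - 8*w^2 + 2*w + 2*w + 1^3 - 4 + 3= -10*c^3 + 10*c + w^2*(8*c - 8) + w*(16*c^2 - 20*c + 4)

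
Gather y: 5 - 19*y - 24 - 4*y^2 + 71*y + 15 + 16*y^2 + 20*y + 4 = 12*y^2 + 72*y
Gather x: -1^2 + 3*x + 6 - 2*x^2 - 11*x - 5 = -2*x^2 - 8*x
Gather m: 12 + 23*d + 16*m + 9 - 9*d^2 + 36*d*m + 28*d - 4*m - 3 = -9*d^2 + 51*d + m*(36*d + 12) + 18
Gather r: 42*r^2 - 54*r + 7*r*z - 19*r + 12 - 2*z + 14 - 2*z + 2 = 42*r^2 + r*(7*z - 73) - 4*z + 28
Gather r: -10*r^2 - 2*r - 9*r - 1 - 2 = -10*r^2 - 11*r - 3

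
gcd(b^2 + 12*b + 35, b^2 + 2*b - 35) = b + 7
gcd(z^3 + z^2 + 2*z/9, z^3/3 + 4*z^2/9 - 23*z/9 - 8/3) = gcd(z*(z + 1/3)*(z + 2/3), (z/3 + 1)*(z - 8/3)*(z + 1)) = 1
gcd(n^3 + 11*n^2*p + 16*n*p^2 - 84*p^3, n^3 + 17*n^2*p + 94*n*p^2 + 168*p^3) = n^2 + 13*n*p + 42*p^2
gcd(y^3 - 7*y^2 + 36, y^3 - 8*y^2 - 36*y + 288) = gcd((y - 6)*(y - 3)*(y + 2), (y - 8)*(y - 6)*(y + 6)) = y - 6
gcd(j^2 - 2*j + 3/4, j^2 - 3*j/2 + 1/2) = j - 1/2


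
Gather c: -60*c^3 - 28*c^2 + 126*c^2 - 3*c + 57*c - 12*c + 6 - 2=-60*c^3 + 98*c^2 + 42*c + 4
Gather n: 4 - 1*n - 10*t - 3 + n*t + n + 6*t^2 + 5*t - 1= n*t + 6*t^2 - 5*t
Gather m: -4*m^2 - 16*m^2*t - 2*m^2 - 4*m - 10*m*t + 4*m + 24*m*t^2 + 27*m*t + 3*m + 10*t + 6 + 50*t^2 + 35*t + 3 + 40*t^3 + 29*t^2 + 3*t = m^2*(-16*t - 6) + m*(24*t^2 + 17*t + 3) + 40*t^3 + 79*t^2 + 48*t + 9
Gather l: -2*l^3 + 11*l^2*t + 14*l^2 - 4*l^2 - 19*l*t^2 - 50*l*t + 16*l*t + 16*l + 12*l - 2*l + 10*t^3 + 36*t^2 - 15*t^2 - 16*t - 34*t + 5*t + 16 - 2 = -2*l^3 + l^2*(11*t + 10) + l*(-19*t^2 - 34*t + 26) + 10*t^3 + 21*t^2 - 45*t + 14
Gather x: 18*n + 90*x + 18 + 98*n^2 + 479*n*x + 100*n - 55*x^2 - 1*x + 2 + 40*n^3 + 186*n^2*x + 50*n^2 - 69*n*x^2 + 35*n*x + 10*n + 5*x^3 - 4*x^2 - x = 40*n^3 + 148*n^2 + 128*n + 5*x^3 + x^2*(-69*n - 59) + x*(186*n^2 + 514*n + 88) + 20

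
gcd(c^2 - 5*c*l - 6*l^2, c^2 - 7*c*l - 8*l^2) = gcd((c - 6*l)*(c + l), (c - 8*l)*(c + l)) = c + l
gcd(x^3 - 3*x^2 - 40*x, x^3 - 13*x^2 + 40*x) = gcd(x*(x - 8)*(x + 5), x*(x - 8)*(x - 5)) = x^2 - 8*x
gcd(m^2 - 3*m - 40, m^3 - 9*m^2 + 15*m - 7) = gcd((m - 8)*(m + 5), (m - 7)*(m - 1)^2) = 1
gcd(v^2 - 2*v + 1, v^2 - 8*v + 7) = v - 1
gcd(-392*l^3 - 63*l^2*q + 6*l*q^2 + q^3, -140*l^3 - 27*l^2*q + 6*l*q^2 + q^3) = 7*l + q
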